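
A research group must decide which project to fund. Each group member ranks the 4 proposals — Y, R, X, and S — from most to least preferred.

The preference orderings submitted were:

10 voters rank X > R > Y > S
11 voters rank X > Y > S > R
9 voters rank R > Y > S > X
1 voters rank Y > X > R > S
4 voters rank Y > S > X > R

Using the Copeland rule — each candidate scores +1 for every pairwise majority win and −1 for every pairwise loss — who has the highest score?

Pairwise results:
  Y vs R: R wins 19–16.
  Y vs X: X wins 21–14.
  Y vs S: Y wins 35–0.
  R vs X: X wins 26–9.
  R vs S: R wins 20–15.
  X vs S: X wins 22–13.
Copeland scores (wins − losses):
  Y: 1 − 2 = -1
  R: 2 − 1 = 1
  X: 3 − 0 = 3
  S: 0 − 3 = -3
X has the best Copeland score.

X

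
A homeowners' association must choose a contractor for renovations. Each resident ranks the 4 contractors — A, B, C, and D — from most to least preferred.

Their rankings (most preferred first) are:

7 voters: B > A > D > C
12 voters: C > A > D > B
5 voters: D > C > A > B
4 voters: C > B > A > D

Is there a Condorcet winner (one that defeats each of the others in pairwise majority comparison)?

Yes

Head-to-head results (28 voters total):
A vs B: A wins 17–11.
A vs C: C wins 21–7.
A vs D: A wins 23–5.
B vs C: C wins 21–7.
B vs D: D wins 17–11.
C vs D: C wins 16–12.
C beats each rival — A (21–7), B (21–7), D (16–12) — so C is the Condorcet winner.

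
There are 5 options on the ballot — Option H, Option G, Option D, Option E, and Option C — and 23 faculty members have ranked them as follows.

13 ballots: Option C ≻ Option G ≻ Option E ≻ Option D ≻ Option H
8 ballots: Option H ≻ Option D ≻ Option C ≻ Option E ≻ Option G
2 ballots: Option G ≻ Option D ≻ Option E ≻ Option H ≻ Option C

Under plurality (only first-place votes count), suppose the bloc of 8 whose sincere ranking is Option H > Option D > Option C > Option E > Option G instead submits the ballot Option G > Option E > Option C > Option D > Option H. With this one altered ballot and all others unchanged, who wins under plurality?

Option C

First-place totals with the altered ballot: Option H 0, Option G 10, Option D 0, Option E 0, Option C 13.
The winner is unchanged: still Option C.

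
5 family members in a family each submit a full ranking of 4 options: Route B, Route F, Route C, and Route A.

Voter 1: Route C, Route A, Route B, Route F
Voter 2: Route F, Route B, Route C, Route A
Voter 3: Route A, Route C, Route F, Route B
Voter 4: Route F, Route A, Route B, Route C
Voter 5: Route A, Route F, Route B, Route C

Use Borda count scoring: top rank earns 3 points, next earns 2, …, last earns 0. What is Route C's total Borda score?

6

Borda scores:
  Route B: 1 + 2 + 0 + 1 + 1 = 5
  Route F: 0 + 3 + 1 + 3 + 2 = 9
  Route C: 3 + 1 + 2 + 0 + 0 = 6
  Route A: 2 + 0 + 3 + 2 + 3 = 10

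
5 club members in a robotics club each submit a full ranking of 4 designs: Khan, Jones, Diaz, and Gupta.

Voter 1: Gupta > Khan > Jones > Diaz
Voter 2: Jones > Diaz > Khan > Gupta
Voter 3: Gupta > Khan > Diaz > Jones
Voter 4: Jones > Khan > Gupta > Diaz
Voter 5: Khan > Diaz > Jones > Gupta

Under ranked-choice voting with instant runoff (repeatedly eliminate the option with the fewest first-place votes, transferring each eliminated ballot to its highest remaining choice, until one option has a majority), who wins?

Round 1: Jones 2, Gupta 2, Khan 1, Diaz 0. Diaz has the fewest and is eliminated.
Round 2: Jones 2, Gupta 2, Khan 1. Khan has the fewest and is eliminated.
Round 3: Jones 3, Gupta 2. Jones has a majority.

Jones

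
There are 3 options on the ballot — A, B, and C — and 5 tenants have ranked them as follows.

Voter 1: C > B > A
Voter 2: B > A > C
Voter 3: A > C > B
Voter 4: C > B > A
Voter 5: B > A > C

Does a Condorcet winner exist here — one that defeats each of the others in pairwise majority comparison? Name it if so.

Head-to-head results (5 voters total):
A vs B: B wins 4–1.
A vs C: A wins 3–2.
B vs C: C wins 3–2.
No candidate beats all others: A beats C beats B beats A, a majority cycle.

None — there is no Condorcet winner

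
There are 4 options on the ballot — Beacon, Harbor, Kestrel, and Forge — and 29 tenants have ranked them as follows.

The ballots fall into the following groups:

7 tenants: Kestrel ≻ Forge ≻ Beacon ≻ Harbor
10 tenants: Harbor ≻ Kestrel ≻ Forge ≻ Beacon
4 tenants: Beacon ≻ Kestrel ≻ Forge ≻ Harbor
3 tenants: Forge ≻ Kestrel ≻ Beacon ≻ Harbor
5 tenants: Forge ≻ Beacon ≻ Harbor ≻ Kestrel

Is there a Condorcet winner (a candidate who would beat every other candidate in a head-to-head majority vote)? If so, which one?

Head-to-head results (29 voters total):
Beacon vs Harbor: Beacon wins 19–10.
Beacon vs Kestrel: Kestrel wins 20–9.
Beacon vs Forge: Forge wins 25–4.
Harbor vs Kestrel: Harbor wins 15–14.
Harbor vs Forge: Forge wins 19–10.
Kestrel vs Forge: Kestrel wins 21–8.
No candidate beats all others: Beacon beats Harbor beats Kestrel beats Beacon, a majority cycle.

No Condorcet winner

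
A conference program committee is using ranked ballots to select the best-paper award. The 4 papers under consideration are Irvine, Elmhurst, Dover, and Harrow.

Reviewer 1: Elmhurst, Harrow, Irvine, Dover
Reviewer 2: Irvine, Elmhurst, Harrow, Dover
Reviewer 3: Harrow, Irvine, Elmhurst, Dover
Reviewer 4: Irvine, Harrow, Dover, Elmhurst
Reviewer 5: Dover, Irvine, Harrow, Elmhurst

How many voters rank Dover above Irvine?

Ballots ranking Dover above Irvine: 1.
Ballots ranking Irvine above Dover: 4.
So 1 of 5 voters prefer Dover to Irvine.

1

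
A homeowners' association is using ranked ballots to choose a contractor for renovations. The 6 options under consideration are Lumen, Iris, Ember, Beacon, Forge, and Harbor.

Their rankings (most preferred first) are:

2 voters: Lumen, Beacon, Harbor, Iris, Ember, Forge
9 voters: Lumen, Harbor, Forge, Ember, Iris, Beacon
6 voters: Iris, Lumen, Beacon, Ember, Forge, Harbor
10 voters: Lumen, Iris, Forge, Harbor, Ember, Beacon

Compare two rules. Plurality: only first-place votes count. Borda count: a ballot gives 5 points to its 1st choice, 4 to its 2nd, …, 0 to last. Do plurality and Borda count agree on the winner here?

Plurality first-place counts: Lumen 21, Iris 6, Ember 0, Beacon 0, Forge 0, Harbor 0 → Lumen.
Borda totals: Lumen 129, Iris 83, Ember 42, Beacon 26, Forge 63, Harbor 62 → Lumen.
The two rules agree on Lumen.

Yes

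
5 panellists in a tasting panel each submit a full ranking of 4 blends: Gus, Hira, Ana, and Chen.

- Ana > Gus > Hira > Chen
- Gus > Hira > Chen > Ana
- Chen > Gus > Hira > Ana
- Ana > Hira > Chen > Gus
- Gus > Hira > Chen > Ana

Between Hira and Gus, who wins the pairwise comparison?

Ballots ranking Hira above Gus: 1.
Ballots ranking Gus above Hira: 4.
Gus wins the head-to-head, 4–1.

Gus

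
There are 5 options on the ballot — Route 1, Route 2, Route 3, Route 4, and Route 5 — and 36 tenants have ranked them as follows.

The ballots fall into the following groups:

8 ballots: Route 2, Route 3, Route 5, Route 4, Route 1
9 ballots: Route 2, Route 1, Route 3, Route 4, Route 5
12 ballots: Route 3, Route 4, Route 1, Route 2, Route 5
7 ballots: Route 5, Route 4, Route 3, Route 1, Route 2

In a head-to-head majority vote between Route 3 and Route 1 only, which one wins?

Route 3

Ballots ranking Route 3 above Route 1: 8+12+7 = 27.
Ballots ranking Route 1 above Route 3: 9.
Route 3 wins the head-to-head, 27–9.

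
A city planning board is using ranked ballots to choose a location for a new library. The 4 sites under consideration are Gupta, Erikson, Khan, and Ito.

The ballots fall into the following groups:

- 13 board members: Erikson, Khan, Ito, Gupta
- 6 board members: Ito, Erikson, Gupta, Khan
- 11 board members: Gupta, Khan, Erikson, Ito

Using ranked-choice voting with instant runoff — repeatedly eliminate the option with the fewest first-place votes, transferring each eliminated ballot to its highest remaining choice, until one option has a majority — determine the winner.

Round 1: Erikson 13, Gupta 11, Ito 6, Khan 0. Khan has the fewest and is eliminated.
Round 2: Erikson 13, Gupta 11, Ito 6. Ito has the fewest and is eliminated.
Round 3: Erikson 19, Gupta 11. Erikson has a majority.

Erikson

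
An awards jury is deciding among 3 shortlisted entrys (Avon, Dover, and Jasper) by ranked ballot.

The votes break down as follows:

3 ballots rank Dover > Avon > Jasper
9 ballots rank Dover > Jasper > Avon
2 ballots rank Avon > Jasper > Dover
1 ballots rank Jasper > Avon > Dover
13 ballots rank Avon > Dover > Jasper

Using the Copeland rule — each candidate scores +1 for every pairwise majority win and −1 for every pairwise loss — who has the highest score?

Pairwise results:
  Avon vs Dover: Avon wins 16–12.
  Avon vs Jasper: Avon wins 18–10.
  Dover vs Jasper: Dover wins 25–3.
Copeland scores (wins − losses):
  Avon: 2 − 0 = 2
  Dover: 1 − 1 = 0
  Jasper: 0 − 2 = -2
Avon has the best Copeland score.

Avon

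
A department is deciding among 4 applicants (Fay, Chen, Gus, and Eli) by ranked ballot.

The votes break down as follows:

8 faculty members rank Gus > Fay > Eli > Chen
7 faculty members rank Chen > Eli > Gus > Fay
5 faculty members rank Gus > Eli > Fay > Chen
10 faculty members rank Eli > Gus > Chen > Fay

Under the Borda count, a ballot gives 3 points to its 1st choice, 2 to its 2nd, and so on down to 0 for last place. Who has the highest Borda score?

Borda scores:
  Fay: 8·2 + 7·0 + 5·1 + 10·0 = 21
  Chen: 8·0 + 7·3 + 5·0 + 10·1 = 31
  Gus: 8·3 + 7·1 + 5·3 + 10·2 = 66
  Eli: 8·1 + 7·2 + 5·2 + 10·3 = 62
Gus has the highest total.

Gus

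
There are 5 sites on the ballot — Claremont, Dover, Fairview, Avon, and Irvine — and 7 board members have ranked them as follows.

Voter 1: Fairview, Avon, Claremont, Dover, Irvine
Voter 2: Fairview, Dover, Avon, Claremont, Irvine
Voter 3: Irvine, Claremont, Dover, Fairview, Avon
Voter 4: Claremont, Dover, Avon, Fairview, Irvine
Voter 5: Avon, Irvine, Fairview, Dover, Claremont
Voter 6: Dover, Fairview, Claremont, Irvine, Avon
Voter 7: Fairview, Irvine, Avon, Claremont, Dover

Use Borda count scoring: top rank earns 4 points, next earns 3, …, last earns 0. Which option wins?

Fairview

Borda scores:
  Claremont: 2 + 1 + 3 + 4 + 0 + 2 + 1 = 13
  Dover: 1 + 3 + 2 + 3 + 1 + 4 + 0 = 14
  Fairview: 4 + 4 + 1 + 1 + 2 + 3 + 4 = 19
  Avon: 3 + 2 + 0 + 2 + 4 + 0 + 2 = 13
  Irvine: 0 + 0 + 4 + 0 + 3 + 1 + 3 = 11
Fairview has the highest total.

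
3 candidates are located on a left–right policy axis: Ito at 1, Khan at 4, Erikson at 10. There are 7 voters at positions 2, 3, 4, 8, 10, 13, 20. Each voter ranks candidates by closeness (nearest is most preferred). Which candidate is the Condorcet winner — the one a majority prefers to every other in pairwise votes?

With single-peaked preferences on a line, the Condorcet winner is the candidate closest to the median voter.
The median voter (position 8) is closest to Erikson at 10.
Check: Erikson vs Khan — voters closer to Erikson: 4 of 7.

Erikson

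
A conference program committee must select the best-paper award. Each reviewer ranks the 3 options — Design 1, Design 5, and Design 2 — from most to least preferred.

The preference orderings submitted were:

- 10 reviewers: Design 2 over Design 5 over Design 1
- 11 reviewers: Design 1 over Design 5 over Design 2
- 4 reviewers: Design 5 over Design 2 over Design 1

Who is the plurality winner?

First-place vote totals:
  Design 1: 11
  Design 5: 4
  Design 2: 10
Design 1 has the most first-place votes.

Design 1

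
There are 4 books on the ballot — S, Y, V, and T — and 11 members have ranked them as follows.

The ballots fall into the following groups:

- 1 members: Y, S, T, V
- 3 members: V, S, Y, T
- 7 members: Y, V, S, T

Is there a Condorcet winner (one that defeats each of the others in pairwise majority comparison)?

Head-to-head results (11 voters total):
S vs Y: Y wins 8–3.
S vs V: V wins 10–1.
S vs T: S wins 11–0.
Y vs V: Y wins 8–3.
Y vs T: Y wins 11–0.
V vs T: V wins 10–1.
Y beats each rival — S (8–3), V (8–3), T (11–0) — so Y is the Condorcet winner.

Yes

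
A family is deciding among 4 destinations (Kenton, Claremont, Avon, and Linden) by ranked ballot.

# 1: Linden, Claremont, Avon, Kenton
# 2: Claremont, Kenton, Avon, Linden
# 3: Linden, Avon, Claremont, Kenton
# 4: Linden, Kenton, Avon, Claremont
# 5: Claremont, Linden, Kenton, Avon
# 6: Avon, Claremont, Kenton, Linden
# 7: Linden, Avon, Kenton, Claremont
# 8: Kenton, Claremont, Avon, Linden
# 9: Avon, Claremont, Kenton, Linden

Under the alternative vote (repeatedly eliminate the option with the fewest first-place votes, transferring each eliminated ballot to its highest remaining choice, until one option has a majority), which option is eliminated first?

Round 1: Linden 4, Claremont 2, Avon 2, Kenton 1. Kenton has the fewest and is eliminated.
Round 2: Linden 4, Claremont 3, Avon 2. Avon has the fewest and is eliminated.
Round 3: Claremont 5, Linden 4. Claremont has a majority.

Kenton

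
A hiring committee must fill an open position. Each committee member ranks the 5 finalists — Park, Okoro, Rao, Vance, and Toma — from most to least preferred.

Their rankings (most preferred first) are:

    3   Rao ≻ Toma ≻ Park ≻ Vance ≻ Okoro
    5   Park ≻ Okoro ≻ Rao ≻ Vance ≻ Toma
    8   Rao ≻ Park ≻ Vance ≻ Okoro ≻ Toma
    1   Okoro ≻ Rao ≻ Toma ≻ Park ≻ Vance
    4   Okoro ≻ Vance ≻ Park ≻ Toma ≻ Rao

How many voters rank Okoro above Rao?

10

Ballots ranking Okoro above Rao: 5+1+4 = 10.
Ballots ranking Rao above Okoro: 3+8 = 11.
So 10 of 21 voters prefer Okoro to Rao.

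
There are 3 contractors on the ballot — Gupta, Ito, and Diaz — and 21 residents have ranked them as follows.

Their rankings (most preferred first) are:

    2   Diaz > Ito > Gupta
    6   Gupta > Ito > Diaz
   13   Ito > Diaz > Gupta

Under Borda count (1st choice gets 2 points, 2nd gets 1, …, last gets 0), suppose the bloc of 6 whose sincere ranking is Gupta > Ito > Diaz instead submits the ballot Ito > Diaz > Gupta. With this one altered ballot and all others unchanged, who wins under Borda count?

Borda totals with the altered ballot: Gupta 0, Ito 40, Diaz 23.
The winner is unchanged: still Ito.

Ito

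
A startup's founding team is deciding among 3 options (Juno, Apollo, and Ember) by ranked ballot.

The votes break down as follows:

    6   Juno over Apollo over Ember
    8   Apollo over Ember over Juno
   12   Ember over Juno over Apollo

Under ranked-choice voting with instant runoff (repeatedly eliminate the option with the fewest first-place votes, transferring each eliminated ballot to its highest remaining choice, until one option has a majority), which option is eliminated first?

Round 1: Ember 12, Apollo 8, Juno 6. Juno has the fewest and is eliminated.
Round 2: Apollo 14, Ember 12. Apollo has a majority.

Juno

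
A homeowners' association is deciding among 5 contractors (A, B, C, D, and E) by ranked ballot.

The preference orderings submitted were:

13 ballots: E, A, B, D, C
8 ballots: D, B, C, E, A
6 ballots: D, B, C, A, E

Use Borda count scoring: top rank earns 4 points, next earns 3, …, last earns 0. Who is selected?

Borda scores:
  A: 13·3 + 8·0 + 6·1 = 45
  B: 13·2 + 8·3 + 6·3 = 68
  C: 13·0 + 8·2 + 6·2 = 28
  D: 13·1 + 8·4 + 6·4 = 69
  E: 13·4 + 8·1 + 6·0 = 60
D has the highest total.

D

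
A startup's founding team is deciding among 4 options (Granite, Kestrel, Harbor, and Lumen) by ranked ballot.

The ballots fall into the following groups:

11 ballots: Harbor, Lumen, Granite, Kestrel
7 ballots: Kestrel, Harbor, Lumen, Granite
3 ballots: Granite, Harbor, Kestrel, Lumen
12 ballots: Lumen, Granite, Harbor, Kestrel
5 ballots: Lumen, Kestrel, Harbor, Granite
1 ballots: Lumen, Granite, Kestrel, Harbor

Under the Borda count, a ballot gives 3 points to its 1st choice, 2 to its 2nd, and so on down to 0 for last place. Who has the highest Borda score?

Lumen

Borda scores:
  Granite: 11·1 + 7·0 + 3·3 + 12·2 + 5·0 + 2 = 46
  Kestrel: 11·0 + 7·3 + 3·1 + 12·0 + 5·2 + 1 = 35
  Harbor: 11·3 + 7·2 + 3·2 + 12·1 + 5·1 + 0 = 70
  Lumen: 11·2 + 7·1 + 3·0 + 12·3 + 5·3 + 3 = 83
Lumen has the highest total.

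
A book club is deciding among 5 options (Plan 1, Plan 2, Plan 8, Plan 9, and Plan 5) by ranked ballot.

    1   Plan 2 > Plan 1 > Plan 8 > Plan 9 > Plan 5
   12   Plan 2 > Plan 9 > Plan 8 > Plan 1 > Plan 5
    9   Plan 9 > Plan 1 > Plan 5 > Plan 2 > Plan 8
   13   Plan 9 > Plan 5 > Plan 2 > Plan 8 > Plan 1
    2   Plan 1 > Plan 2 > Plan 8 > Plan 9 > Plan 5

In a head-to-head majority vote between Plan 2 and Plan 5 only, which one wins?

Ballots ranking Plan 2 above Plan 5: 1+12+2 = 15.
Ballots ranking Plan 5 above Plan 2: 9+13 = 22.
Plan 5 wins the head-to-head, 22–15.

Plan 5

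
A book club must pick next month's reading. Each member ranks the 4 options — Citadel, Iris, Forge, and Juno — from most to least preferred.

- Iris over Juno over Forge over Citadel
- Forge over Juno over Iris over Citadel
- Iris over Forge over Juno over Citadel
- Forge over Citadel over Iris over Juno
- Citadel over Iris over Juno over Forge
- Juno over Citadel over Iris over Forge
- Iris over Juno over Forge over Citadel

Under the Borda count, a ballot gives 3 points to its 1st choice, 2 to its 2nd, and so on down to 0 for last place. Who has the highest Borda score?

Iris

Borda scores:
  Citadel: 0 + 0 + 0 + 2 + 3 + 2 + 0 = 7
  Iris: 3 + 1 + 3 + 1 + 2 + 1 + 3 = 14
  Forge: 1 + 3 + 2 + 3 + 0 + 0 + 1 = 10
  Juno: 2 + 2 + 1 + 0 + 1 + 3 + 2 = 11
Iris has the highest total.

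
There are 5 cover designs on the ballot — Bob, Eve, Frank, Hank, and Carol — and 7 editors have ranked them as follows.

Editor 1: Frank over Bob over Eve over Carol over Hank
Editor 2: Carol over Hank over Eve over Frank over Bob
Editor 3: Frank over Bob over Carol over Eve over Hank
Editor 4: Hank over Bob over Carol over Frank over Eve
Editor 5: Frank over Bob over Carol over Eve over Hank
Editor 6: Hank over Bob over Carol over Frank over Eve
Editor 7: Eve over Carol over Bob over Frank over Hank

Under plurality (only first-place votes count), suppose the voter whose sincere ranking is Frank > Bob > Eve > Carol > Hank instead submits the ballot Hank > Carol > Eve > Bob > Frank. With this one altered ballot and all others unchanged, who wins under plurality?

Hank

First-place totals with the altered ballot: Bob 0, Eve 1, Frank 2, Hank 3, Carol 1.
The switch changes the winner from Frank to Hank.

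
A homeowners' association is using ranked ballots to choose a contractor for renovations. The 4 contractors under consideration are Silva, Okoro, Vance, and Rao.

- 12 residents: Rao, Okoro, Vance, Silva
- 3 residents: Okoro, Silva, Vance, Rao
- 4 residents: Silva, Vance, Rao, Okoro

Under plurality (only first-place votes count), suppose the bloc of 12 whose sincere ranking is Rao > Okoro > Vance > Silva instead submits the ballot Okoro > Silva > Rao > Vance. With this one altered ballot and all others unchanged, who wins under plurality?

First-place totals with the altered ballot: Silva 4, Okoro 15, Vance 0, Rao 0.
The switch changes the winner from Rao to Okoro.

Okoro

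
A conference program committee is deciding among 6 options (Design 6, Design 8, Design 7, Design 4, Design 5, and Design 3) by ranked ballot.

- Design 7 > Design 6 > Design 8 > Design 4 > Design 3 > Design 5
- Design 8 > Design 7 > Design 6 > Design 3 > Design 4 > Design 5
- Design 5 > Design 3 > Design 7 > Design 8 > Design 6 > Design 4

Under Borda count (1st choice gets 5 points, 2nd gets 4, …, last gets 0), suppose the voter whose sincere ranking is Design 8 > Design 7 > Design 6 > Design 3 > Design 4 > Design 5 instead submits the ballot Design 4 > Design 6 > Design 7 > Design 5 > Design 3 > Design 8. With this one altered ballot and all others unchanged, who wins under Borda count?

Design 7

Borda totals with the altered ballot: Design 6 9, Design 8 5, Design 7 11, Design 4 7, Design 5 7, Design 3 6.
The winner is unchanged: still Design 7.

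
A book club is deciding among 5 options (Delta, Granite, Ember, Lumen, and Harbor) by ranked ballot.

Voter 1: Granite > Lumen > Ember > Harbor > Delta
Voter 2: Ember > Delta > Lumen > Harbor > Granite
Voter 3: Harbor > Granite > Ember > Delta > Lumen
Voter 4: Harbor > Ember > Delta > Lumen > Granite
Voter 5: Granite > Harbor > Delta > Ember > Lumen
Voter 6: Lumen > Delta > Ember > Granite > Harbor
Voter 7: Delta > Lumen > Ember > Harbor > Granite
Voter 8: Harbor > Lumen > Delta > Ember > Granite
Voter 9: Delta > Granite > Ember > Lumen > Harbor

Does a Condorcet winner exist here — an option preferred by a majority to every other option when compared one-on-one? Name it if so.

Head-to-head results (9 voters total):
Delta vs Granite: Delta wins 6–3.
Delta vs Ember: Delta wins 5–4.
Delta vs Lumen: Delta wins 6–3.
Delta vs Harbor: Harbor wins 5–4.
Granite vs Ember: Ember wins 5–4.
Granite vs Lumen: Lumen wins 5–4.
Granite vs Harbor: Harbor wins 5–4.
Ember vs Lumen: Ember wins 5–4.
Ember vs Harbor: Ember wins 5–4.
Lumen vs Harbor: Lumen wins 5–4.
No candidate beats all others: Delta beats Ember beats Harbor beats Delta, a majority cycle.

No Condorcet winner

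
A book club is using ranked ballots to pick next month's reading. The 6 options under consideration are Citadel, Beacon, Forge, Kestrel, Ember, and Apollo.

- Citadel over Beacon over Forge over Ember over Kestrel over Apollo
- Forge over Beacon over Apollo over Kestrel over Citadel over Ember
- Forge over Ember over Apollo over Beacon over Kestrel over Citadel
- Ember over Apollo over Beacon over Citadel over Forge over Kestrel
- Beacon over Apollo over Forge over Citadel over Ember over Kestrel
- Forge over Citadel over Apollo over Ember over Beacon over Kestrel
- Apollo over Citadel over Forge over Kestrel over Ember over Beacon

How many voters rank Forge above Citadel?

Ballots ranking Forge above Citadel: 4.
Ballots ranking Citadel above Forge: 3.
So 4 of 7 voters prefer Forge to Citadel.

4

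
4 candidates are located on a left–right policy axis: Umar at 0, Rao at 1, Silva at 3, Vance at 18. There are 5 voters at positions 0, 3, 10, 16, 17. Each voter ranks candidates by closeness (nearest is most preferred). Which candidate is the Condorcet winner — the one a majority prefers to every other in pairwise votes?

Silva

With single-peaked preferences on a line, the Condorcet winner is the candidate closest to the median voter.
The median voter (position 10) is closest to Silva at 3.
Check: Silva vs Umar — voters closer to Silva: 4 of 5.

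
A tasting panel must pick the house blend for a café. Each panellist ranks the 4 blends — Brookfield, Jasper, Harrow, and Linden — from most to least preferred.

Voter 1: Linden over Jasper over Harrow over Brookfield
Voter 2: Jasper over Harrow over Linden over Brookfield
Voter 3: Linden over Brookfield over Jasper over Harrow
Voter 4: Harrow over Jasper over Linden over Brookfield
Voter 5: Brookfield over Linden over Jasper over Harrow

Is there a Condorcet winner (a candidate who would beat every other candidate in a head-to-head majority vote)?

Yes

Head-to-head results (5 voters total):
Brookfield vs Jasper: Jasper wins 3–2.
Brookfield vs Harrow: Harrow wins 3–2.
Brookfield vs Linden: Linden wins 4–1.
Jasper vs Harrow: Jasper wins 4–1.
Jasper vs Linden: Linden wins 3–2.
Harrow vs Linden: Linden wins 3–2.
Linden beats each rival — Brookfield (4–1), Jasper (3–2), Harrow (3–2) — so Linden is the Condorcet winner.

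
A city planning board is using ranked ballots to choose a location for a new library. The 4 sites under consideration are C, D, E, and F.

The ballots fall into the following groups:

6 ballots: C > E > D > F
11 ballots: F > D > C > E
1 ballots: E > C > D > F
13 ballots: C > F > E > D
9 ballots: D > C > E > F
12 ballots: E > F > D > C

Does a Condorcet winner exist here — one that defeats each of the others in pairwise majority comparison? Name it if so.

Head-to-head results (52 voters total):
C vs D: D wins 32–20.
C vs E: C wins 39–13.
C vs F: C wins 29–23.
D vs E: E wins 32–20.
D vs F: F wins 36–16.
E vs F: E wins 28–24.
No candidate beats all others: C beats E beats D beats C, a majority cycle.

None — there is no Condorcet winner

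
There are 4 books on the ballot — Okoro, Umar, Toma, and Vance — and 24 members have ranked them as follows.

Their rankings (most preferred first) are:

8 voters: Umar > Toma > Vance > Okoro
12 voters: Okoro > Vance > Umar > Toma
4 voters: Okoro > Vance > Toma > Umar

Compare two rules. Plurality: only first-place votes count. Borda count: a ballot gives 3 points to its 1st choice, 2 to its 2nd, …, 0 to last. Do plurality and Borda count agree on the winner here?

Yes

Plurality first-place counts: Okoro 16, Umar 8, Toma 0, Vance 0 → Okoro.
Borda totals: Okoro 48, Umar 36, Toma 20, Vance 40 → Okoro.
The two rules agree on Okoro.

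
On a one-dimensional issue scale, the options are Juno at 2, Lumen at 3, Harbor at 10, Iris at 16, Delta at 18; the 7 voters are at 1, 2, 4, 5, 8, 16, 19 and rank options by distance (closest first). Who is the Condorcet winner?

With single-peaked preferences on a line, the Condorcet winner is the candidate closest to the median voter.
The median voter (position 5) is closest to Lumen at 3.
Check: Lumen vs Delta — voters closer to Lumen: 5 of 7.

Lumen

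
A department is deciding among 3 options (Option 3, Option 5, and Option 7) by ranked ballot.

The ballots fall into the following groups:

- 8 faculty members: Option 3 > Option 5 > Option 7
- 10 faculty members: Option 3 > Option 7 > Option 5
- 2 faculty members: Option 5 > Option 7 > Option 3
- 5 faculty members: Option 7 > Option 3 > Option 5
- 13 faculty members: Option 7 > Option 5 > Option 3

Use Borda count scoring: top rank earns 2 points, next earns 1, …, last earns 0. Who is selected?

Option 7

Borda scores:
  Option 3: 8·2 + 10·2 + 2·0 + 5·1 + 13·0 = 41
  Option 5: 8·1 + 10·0 + 2·2 + 5·0 + 13·1 = 25
  Option 7: 8·0 + 10·1 + 2·1 + 5·2 + 13·2 = 48
Option 7 has the highest total.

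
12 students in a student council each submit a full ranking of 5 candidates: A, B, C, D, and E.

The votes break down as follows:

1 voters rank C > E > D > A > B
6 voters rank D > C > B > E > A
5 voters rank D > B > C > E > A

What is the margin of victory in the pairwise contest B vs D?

Ballots ranking B above D: 0.
Ballots ranking D above B: 1+6+5 = 12.
D wins 12–0, a margin of 12.

12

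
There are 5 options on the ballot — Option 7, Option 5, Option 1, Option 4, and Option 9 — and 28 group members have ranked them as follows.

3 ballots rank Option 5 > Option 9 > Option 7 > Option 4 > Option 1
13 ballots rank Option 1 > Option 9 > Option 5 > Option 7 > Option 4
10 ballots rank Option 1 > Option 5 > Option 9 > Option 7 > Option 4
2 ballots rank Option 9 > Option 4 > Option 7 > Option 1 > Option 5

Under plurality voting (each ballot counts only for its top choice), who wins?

Option 1

First-place vote totals:
  Option 7: 0
  Option 5: 3
  Option 1: 23
  Option 4: 0
  Option 9: 2
Option 1 has the most first-place votes.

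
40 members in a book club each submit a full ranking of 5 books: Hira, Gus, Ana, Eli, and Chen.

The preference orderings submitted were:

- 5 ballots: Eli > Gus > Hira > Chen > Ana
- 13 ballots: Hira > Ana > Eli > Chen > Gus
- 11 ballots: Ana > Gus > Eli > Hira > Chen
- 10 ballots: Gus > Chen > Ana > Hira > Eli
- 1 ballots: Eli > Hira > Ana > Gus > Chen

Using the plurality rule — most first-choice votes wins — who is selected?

Hira

First-place vote totals:
  Hira: 13
  Gus: 10
  Ana: 11
  Eli: 6
  Chen: 0
Hira has the most first-place votes.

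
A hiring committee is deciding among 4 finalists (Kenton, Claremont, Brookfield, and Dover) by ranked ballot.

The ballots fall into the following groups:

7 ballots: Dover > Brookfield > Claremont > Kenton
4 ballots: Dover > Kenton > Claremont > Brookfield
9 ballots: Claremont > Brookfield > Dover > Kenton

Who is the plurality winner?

Dover

First-place vote totals:
  Kenton: 0
  Claremont: 9
  Brookfield: 0
  Dover: 11
Dover has the most first-place votes.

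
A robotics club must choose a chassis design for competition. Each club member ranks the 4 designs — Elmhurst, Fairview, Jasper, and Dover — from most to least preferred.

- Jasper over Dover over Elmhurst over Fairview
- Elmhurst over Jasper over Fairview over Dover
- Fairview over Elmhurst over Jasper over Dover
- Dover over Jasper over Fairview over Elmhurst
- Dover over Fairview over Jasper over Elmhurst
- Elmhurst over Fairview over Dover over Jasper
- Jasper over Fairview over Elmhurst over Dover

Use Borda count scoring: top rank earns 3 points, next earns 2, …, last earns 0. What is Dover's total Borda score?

Borda scores:
  Elmhurst: 1 + 3 + 2 + 0 + 0 + 3 + 1 = 10
  Fairview: 0 + 1 + 3 + 1 + 2 + 2 + 2 = 11
  Jasper: 3 + 2 + 1 + 2 + 1 + 0 + 3 = 12
  Dover: 2 + 0 + 0 + 3 + 3 + 1 + 0 = 9

9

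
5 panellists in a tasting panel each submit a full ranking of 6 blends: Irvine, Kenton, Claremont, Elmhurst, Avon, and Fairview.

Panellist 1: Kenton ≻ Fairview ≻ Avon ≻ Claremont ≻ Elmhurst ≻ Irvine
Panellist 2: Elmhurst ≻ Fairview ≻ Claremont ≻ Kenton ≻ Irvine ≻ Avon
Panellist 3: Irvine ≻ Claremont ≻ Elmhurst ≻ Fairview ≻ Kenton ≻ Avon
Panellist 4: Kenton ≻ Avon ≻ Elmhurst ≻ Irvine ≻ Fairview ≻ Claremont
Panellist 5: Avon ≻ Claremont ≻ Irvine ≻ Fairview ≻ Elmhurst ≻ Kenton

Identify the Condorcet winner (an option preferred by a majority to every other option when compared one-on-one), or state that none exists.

No Condorcet winner

Head-to-head results (5 voters total):
Irvine vs Kenton: Kenton wins 3–2.
Irvine vs Claremont: Claremont wins 3–2.
Irvine vs Elmhurst: Elmhurst wins 3–2.
Irvine vs Avon: Avon wins 3–2.
Irvine vs Fairview: Irvine wins 3–2.
Kenton vs Claremont: Claremont wins 3–2.
Kenton vs Elmhurst: Elmhurst wins 3–2.
Kenton vs Avon: Kenton wins 4–1.
Kenton vs Fairview: Fairview wins 3–2.
Claremont vs Elmhurst: Claremont wins 3–2.
Claremont vs Avon: Avon wins 3–2.
Claremont vs Fairview: Fairview wins 3–2.
Elmhurst vs Avon: Avon wins 3–2.
Elmhurst vs Fairview: Elmhurst wins 3–2.
Avon vs Fairview: Fairview wins 3–2.
No candidate beats all others: Irvine beats Fairview beats Kenton beats Irvine, a majority cycle.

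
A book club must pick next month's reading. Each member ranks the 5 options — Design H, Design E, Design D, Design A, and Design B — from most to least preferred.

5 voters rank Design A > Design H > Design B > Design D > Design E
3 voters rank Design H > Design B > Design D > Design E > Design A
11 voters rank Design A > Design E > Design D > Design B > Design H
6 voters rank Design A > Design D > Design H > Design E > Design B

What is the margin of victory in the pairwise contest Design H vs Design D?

Ballots ranking Design H above Design D: 5+3 = 8.
Ballots ranking Design D above Design H: 11+6 = 17.
Design D wins 17–8, a margin of 9.

9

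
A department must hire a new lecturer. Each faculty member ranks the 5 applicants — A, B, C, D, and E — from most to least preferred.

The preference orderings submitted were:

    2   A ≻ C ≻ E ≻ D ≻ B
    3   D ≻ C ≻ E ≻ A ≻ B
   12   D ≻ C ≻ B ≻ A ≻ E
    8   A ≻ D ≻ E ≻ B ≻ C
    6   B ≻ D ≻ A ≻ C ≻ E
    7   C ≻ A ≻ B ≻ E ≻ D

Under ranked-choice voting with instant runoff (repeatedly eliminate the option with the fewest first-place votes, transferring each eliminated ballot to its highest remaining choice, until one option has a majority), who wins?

Round 1: D 15, A 10, C 7, B 6, E 0. E has the fewest and is eliminated.
Round 2: D 15, A 10, C 7, B 6. B has the fewest and is eliminated.
Round 3: D 21, A 10, C 7. D has a majority.

D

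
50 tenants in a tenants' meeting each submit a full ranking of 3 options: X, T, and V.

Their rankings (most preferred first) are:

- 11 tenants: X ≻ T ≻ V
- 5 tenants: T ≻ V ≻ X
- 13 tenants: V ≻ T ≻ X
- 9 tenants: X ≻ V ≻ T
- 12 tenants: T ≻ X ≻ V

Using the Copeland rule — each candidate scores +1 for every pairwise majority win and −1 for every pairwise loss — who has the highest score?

Pairwise results:
  X vs T: T wins 30–20.
  X vs V: X wins 32–18.
  T vs V: T wins 28–22.
Copeland scores (wins − losses):
  X: 1 − 1 = 0
  T: 2 − 0 = 2
  V: 0 − 2 = -2
T has the best Copeland score.

T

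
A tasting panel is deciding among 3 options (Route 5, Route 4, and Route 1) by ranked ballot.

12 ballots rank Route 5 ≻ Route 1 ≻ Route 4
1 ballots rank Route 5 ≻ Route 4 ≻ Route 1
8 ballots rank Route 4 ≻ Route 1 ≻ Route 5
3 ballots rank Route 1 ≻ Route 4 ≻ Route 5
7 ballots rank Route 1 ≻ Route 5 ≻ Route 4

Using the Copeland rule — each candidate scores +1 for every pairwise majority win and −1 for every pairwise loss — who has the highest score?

Route 1

Pairwise results:
  Route 5 vs Route 4: Route 5 wins 20–11.
  Route 5 vs Route 1: Route 1 wins 18–13.
  Route 4 vs Route 1: Route 1 wins 22–9.
Copeland scores (wins − losses):
  Route 5: 1 − 1 = 0
  Route 4: 0 − 2 = -2
  Route 1: 2 − 0 = 2
Route 1 has the best Copeland score.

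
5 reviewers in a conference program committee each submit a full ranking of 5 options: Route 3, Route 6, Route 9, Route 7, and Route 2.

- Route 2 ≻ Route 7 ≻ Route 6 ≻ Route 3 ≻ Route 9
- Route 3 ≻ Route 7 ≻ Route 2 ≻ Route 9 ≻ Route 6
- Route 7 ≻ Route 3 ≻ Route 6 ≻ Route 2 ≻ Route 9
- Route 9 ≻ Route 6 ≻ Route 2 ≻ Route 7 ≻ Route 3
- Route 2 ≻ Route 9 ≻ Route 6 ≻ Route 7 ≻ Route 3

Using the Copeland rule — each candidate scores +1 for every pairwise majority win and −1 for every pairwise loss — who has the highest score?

Pairwise results:
  Route 3 vs Route 6: Route 6 wins 3–2.
  Route 3 vs Route 9: Route 3 wins 3–2.
  Route 3 vs Route 7: Route 7 wins 4–1.
  Route 3 vs Route 2: Route 2 wins 3–2.
  Route 6 vs Route 9: Route 9 wins 3–2.
  Route 6 vs Route 7: Route 7 wins 3–2.
  Route 6 vs Route 2: Route 2 wins 3–2.
  Route 9 vs Route 7: Route 7 wins 3–2.
  Route 9 vs Route 2: Route 2 wins 4–1.
  Route 7 vs Route 2: Route 2 wins 3–2.
Copeland scores (wins − losses):
  Route 3: 1 − 3 = -2
  Route 6: 1 − 3 = -2
  Route 9: 1 − 3 = -2
  Route 7: 3 − 1 = 2
  Route 2: 4 − 0 = 4
Route 2 has the best Copeland score.

Route 2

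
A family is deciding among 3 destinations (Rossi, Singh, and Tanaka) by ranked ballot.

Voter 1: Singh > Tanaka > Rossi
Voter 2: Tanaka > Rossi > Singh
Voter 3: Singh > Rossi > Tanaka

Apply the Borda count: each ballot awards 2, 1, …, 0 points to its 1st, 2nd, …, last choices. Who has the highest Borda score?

Borda scores:
  Rossi: 0 + 1 + 1 = 2
  Singh: 2 + 0 + 2 = 4
  Tanaka: 1 + 2 + 0 = 3
Singh has the highest total.

Singh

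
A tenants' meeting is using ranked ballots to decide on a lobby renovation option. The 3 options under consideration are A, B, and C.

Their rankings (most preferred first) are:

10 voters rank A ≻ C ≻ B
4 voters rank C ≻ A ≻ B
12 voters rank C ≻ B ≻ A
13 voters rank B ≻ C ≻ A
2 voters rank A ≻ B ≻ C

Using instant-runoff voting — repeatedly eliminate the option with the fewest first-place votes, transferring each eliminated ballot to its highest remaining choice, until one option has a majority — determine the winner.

C

Round 1: C 16, B 13, A 12. A has the fewest and is eliminated.
Round 2: C 26, B 15. C has a majority.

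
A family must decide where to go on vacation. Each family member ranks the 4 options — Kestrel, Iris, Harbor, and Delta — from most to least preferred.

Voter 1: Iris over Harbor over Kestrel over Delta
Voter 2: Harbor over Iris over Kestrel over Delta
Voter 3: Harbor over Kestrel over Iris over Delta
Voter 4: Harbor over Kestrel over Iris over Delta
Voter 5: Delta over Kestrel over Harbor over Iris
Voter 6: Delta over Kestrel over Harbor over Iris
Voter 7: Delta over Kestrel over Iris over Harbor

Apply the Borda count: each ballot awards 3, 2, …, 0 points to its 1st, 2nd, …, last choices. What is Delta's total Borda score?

9

Borda scores:
  Kestrel: 1 + 1 + 2 + 2 + 2 + 2 + 2 = 12
  Iris: 3 + 2 + 1 + 1 + 0 + 0 + 1 = 8
  Harbor: 2 + 3 + 3 + 3 + 1 + 1 + 0 = 13
  Delta: 0 + 0 + 0 + 0 + 3 + 3 + 3 = 9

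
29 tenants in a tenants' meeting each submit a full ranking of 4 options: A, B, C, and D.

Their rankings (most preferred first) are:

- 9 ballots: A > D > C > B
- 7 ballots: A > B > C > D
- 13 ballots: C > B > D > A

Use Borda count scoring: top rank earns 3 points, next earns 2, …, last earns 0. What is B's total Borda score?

40

Borda scores:
  A: 9·3 + 7·3 + 13·0 = 48
  B: 9·0 + 7·2 + 13·2 = 40
  C: 9·1 + 7·1 + 13·3 = 55
  D: 9·2 + 7·0 + 13·1 = 31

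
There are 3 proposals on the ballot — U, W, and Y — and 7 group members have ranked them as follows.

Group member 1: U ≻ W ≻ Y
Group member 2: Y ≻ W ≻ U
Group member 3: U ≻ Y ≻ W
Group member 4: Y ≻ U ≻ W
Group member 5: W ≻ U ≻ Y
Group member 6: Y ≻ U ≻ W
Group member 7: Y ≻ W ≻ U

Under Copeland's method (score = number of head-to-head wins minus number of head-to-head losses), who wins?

Pairwise results:
  U vs W: U wins 4–3.
  U vs Y: Y wins 4–3.
  W vs Y: Y wins 5–2.
Copeland scores (wins − losses):
  U: 1 − 1 = 0
  W: 0 − 2 = -2
  Y: 2 − 0 = 2
Y has the best Copeland score.

Y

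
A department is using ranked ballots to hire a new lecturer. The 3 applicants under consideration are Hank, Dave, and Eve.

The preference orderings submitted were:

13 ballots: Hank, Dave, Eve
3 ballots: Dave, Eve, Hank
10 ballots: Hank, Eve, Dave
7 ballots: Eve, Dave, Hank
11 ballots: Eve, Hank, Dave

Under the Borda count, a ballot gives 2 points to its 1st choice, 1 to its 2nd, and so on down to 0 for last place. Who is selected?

Hank

Borda scores:
  Hank: 13·2 + 3·0 + 10·2 + 7·0 + 11·1 = 57
  Dave: 13·1 + 3·2 + 10·0 + 7·1 + 11·0 = 26
  Eve: 13·0 + 3·1 + 10·1 + 7·2 + 11·2 = 49
Hank has the highest total.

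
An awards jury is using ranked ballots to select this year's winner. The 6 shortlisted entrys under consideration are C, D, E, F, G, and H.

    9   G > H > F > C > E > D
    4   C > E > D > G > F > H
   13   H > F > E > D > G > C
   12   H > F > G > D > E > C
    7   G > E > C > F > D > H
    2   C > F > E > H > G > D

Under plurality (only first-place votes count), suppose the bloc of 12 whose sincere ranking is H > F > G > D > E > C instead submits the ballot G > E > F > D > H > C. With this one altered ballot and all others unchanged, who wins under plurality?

First-place totals with the altered ballot: C 6, D 0, E 0, F 0, G 28, H 13.
The switch changes the winner from H to G.

G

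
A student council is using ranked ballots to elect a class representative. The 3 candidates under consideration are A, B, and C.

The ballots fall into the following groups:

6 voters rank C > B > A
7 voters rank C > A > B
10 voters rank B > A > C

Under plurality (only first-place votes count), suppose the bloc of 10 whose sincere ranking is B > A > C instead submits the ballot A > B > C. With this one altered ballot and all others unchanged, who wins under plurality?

C

First-place totals with the altered ballot: A 10, B 0, C 13.
The winner is unchanged: still C.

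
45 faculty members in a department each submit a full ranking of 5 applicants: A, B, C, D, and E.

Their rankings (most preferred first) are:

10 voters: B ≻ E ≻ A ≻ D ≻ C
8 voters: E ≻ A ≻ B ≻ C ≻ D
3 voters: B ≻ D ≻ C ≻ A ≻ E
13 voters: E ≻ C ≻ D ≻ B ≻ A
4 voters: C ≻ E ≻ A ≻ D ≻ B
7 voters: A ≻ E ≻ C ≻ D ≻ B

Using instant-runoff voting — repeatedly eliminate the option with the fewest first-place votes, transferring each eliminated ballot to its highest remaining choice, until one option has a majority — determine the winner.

Round 1: E 21, B 13, A 7, C 4, D 0. D has the fewest and is eliminated.
Round 2: E 21, B 13, A 7, C 4. C has the fewest and is eliminated.
Round 3: E 25, B 13, A 7. E has a majority.

E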